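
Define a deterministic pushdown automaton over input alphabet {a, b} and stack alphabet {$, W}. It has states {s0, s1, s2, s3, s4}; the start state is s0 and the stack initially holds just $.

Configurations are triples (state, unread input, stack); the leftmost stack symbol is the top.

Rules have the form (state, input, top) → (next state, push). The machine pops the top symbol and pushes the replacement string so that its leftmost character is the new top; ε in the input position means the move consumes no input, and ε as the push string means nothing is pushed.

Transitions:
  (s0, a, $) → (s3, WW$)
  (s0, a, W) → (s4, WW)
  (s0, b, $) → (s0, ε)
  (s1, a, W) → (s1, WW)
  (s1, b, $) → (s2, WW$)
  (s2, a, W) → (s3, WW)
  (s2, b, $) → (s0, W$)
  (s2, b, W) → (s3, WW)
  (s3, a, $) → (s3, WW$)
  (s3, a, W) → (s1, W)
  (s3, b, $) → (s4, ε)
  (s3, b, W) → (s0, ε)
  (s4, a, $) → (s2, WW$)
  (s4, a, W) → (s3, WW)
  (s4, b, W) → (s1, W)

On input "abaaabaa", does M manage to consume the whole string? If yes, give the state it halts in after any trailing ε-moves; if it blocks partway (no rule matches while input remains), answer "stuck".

(s0, abaaabaa, $) ⊢ (s3, baaabaa, WW$) ⊢ (s0, aaabaa, W$) ⊢ (s4, aabaa, WW$) ⊢ (s3, abaa, WWW$) ⊢ (s1, baa, WWW$)
No transition for (s1, b, top W); M blocks with input baa remaining.

stuck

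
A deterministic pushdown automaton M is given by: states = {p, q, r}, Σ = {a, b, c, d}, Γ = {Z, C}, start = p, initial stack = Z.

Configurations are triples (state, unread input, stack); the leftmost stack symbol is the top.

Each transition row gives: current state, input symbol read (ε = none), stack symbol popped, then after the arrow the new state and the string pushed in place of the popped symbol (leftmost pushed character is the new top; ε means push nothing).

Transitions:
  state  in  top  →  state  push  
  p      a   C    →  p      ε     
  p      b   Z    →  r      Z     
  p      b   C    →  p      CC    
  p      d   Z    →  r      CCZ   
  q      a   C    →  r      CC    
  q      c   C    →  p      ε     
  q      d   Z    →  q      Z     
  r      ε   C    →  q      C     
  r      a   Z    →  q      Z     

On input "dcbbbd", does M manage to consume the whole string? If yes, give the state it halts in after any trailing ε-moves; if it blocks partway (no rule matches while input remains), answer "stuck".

(p, dcbbbd, Z)
  read d, top Z: go to r, push CCZ → (r, cbbbd, CCZ)
  ε-move, top C: go to q, push C → (q, cbbbd, CCZ)
  read c, top C: go to p, push ε → (p, bbbd, CZ)
  read b, top C: go to p, push CC → (p, bbd, CCZ)
  read b, top C: go to p, push CC → (p, bd, CCCZ)
  read b, top C: go to p, push CC → (p, d, CCCCZ)
No transition for (p, d, top C); M blocks with input d remaining.

stuck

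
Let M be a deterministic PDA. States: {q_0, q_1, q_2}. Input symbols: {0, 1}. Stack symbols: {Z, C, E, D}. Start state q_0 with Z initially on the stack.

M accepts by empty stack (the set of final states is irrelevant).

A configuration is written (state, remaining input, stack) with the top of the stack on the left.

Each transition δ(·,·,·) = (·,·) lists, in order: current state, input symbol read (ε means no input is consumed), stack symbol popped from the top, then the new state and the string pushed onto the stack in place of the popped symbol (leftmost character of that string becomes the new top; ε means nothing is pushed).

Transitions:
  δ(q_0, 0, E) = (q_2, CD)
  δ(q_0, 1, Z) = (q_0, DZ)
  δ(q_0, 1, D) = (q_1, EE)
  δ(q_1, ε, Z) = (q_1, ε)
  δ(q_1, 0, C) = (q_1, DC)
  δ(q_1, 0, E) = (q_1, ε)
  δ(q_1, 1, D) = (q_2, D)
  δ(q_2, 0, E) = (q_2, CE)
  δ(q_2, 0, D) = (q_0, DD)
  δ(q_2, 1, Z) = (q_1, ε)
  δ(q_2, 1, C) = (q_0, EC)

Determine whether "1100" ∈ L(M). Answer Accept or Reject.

Accept

(q_0, 1100, Z)
  read 1, top Z: go to q_0, push DZ → (q_0, 100, DZ)
  read 1, top D: go to q_1, push EE → (q_1, 00, EEZ)
  read 0, top E: go to q_1, push ε → (q_1, 0, EZ)
  read 0, top E: go to q_1, push ε → (q_1, ε, Z)
  ε-move, top Z: go to q_1, push ε → (q_1, ε, ε)
All input consumed and the stack is empty.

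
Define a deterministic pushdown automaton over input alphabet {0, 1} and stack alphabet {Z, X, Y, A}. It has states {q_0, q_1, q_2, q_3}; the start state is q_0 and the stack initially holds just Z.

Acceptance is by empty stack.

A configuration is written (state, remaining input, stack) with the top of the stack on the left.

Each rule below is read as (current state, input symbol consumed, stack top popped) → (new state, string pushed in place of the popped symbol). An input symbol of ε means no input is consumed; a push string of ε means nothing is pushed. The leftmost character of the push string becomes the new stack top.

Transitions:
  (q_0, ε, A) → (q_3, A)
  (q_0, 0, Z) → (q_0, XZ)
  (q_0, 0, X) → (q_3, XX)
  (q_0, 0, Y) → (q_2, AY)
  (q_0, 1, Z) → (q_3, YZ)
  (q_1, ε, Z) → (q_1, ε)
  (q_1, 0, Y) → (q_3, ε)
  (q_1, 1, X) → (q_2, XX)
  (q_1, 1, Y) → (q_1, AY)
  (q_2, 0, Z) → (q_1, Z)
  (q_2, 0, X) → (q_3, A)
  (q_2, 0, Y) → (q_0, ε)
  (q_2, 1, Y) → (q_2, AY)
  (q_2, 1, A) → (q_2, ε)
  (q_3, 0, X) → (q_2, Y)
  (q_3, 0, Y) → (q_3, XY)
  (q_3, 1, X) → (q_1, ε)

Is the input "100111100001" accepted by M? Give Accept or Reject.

Reject

(q_0, 100111100001, Z) ⊢ (q_3, 00111100001, YZ) ⊢ (q_3, 0111100001, XYZ) ⊢ (q_2, 111100001, YYZ) ⊢ (q_2, 11100001, AYYZ) ⊢ (q_2, 1100001, YYZ) ⊢ (q_2, 100001, AYYZ) ⊢ (q_2, 00001, YYZ) ⊢ (q_0, 0001, YZ) ⊢ (q_2, 001, AYZ)
No transition applies at (q_2, 001, AYZ); input not fully consumed.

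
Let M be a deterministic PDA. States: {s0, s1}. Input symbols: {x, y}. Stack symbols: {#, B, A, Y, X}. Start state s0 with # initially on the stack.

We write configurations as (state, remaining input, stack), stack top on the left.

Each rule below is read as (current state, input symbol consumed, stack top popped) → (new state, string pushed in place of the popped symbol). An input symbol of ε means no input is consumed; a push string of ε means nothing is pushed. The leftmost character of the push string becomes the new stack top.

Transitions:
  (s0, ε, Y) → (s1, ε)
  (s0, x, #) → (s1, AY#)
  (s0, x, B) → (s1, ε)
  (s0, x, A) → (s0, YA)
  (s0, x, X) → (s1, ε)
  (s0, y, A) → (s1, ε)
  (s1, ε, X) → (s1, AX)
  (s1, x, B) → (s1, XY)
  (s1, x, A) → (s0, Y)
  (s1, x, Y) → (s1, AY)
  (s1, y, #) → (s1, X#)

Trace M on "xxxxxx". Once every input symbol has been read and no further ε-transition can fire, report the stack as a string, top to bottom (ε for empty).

Y#

(s0, xxxxxx, #)
  read x, top #: go to s1, push AY# → (s1, xxxxx, AY#)
  read x, top A: go to s0, push Y → (s0, xxxx, YY#)
  ε-move, top Y: go to s1, push ε → (s1, xxxx, Y#)
  read x, top Y: go to s1, push AY → (s1, xxx, AY#)
  read x, top A: go to s0, push Y → (s0, xx, YY#)
  ε-move, top Y: go to s1, push ε → (s1, xx, Y#)
  read x, top Y: go to s1, push AY → (s1, x, AY#)
  read x, top A: go to s0, push Y → (s0, ε, YY#)
  ε-move, top Y: go to s1, push ε → (s1, ε, Y#)
All input consumed in state s1 with stack Y#.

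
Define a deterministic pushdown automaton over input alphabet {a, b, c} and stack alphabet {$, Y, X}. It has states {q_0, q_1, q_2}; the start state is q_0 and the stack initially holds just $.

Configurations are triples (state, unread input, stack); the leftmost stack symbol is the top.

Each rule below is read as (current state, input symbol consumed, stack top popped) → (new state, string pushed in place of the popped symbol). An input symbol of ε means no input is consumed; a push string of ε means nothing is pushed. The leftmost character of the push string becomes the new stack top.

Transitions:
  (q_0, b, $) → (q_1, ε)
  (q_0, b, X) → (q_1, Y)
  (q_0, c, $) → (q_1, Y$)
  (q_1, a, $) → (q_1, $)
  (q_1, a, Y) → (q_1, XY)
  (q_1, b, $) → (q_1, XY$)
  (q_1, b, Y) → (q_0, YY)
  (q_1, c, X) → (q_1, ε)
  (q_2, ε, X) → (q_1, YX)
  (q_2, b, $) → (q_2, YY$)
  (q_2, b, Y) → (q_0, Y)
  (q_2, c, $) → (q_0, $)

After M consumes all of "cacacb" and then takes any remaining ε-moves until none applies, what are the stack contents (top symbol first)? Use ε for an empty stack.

(q_0, cacacb, $) ⊢ (q_1, acacb, Y$) ⊢ (q_1, cacb, XY$) ⊢ (q_1, acb, Y$) ⊢ (q_1, cb, XY$) ⊢ (q_1, b, Y$) ⊢ (q_0, ε, YY$)
All input consumed in state q_0 with stack YY$.

YY$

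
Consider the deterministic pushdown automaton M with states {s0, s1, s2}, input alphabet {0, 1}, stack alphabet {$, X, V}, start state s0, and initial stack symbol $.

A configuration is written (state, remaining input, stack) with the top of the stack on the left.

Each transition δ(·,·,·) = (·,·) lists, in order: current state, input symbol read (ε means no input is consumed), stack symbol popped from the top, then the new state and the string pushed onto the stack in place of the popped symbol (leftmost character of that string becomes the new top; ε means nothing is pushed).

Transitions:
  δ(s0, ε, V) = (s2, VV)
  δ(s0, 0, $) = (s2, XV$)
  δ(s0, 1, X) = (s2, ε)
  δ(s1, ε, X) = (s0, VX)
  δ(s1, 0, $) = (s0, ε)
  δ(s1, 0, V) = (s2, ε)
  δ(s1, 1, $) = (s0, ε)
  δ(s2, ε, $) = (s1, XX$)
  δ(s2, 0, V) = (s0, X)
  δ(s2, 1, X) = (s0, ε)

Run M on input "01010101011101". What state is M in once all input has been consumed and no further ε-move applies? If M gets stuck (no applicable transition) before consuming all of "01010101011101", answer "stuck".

s2

(s0, 01010101011101, $) ⊢ (s2, 1010101011101, XV$) ⊢ (s0, 010101011101, V$) ⊢ (s2, 010101011101, VV$) ⊢ (s0, 10101011101, XV$) ⊢ (s2, 0101011101, V$) ⊢ (s0, 101011101, X$) ⊢ (s2, 01011101, $) ⊢ (s1, 01011101, XX$) ⊢ (s0, 01011101, VXX$) ⊢ (s2, 01011101, VVXX$) ⊢ (s0, 1011101, XVXX$) ⊢ (s2, 011101, VXX$) ⊢ (s0, 11101, XXX$) ⊢ (s2, 1101, XX$) ⊢ (s0, 101, X$) ⊢ (s2, 01, $) ⊢ (s1, 01, XX$) ⊢ (s0, 01, VXX$) ⊢ (s2, 01, VVXX$) ⊢ (s0, 1, XVXX$) ⊢ (s2, ε, VXX$)
All input consumed; M is in state s2.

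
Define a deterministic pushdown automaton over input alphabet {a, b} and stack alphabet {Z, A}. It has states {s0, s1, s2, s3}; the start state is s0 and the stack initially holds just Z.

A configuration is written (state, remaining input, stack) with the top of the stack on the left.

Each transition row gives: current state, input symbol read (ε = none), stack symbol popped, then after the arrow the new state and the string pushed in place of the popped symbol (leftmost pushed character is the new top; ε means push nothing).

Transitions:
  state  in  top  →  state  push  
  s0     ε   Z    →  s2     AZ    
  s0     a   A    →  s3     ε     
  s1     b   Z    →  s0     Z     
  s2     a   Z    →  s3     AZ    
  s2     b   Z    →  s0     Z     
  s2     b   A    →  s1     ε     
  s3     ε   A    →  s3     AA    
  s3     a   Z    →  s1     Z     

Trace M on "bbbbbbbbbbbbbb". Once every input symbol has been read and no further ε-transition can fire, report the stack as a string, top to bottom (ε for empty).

(s0, bbbbbbbbbbbbbb, Z)
  ε-move, top Z: go to s2, push AZ → (s2, bbbbbbbbbbbbbb, AZ)
  read b, top A: go to s1, push ε → (s1, bbbbbbbbbbbbb, Z)
  read b, top Z: go to s0, push Z → (s0, bbbbbbbbbbbb, Z)
  ε-move, top Z: go to s2, push AZ → (s2, bbbbbbbbbbbb, AZ)
  read b, top A: go to s1, push ε → (s1, bbbbbbbbbbb, Z)
  read b, top Z: go to s0, push Z → (s0, bbbbbbbbbb, Z)
  ε-move, top Z: go to s2, push AZ → (s2, bbbbbbbbbb, AZ)
  read b, top A: go to s1, push ε → (s1, bbbbbbbbb, Z)
  read b, top Z: go to s0, push Z → (s0, bbbbbbbb, Z)
  ε-move, top Z: go to s2, push AZ → (s2, bbbbbbbb, AZ)
  read b, top A: go to s1, push ε → (s1, bbbbbbb, Z)
  read b, top Z: go to s0, push Z → (s0, bbbbbb, Z)
  ε-move, top Z: go to s2, push AZ → (s2, bbbbbb, AZ)
  read b, top A: go to s1, push ε → (s1, bbbbb, Z)
  read b, top Z: go to s0, push Z → (s0, bbbb, Z)
  ε-move, top Z: go to s2, push AZ → (s2, bbbb, AZ)
  read b, top A: go to s1, push ε → (s1, bbb, Z)
  read b, top Z: go to s0, push Z → (s0, bb, Z)
  ε-move, top Z: go to s2, push AZ → (s2, bb, AZ)
  read b, top A: go to s1, push ε → (s1, b, Z)
  read b, top Z: go to s0, push Z → (s0, ε, Z)
  ε-move, top Z: go to s2, push AZ → (s2, ε, AZ)
All input consumed in state s2 with stack AZ.

AZ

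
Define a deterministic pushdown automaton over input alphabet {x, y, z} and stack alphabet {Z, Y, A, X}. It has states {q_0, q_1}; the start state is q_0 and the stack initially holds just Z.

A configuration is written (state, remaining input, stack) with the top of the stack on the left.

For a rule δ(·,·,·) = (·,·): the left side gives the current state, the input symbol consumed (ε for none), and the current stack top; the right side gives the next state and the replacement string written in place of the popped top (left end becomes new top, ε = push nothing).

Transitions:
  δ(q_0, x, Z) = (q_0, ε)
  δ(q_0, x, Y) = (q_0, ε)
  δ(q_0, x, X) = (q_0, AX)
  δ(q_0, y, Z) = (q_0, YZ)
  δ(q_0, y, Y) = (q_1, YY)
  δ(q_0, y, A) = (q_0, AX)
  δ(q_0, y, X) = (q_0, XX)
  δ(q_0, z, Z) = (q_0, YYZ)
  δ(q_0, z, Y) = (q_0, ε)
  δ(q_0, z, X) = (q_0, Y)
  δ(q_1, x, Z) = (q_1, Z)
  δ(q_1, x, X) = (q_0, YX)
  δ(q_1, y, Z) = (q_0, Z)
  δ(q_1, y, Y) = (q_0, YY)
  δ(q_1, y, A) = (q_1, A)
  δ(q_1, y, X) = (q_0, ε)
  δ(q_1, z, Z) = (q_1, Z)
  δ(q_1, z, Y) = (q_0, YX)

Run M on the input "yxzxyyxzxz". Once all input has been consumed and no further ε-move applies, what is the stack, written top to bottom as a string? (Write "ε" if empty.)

YYZ

(q_0, yxzxyyxzxz, Z) ⊢ (q_0, xzxyyxzxz, YZ) ⊢ (q_0, zxyyxzxz, Z) ⊢ (q_0, xyyxzxz, YYZ) ⊢ (q_0, yyxzxz, YZ) ⊢ (q_1, yxzxz, YYZ) ⊢ (q_0, xzxz, YYYZ) ⊢ (q_0, zxz, YYZ) ⊢ (q_0, xz, YZ) ⊢ (q_0, z, Z) ⊢ (q_0, ε, YYZ)
All input consumed in state q_0 with stack YYZ.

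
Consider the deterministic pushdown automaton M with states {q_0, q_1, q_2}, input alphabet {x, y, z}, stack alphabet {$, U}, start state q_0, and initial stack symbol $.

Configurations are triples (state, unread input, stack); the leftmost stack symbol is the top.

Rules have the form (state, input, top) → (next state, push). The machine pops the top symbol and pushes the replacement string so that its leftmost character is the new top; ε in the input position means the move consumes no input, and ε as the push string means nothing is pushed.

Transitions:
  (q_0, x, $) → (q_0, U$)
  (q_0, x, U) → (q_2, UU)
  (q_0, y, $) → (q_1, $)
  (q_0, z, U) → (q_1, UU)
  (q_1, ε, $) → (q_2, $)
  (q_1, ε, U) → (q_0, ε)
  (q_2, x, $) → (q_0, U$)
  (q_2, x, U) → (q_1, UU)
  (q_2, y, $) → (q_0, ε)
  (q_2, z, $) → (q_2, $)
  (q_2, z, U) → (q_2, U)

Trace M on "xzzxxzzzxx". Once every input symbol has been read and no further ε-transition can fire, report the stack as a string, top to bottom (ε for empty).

(q_0, xzzxxzzzxx, $)
  read x, top $: go to q_0, push U$ → (q_0, zzxxzzzxx, U$)
  read z, top U: go to q_1, push UU → (q_1, zxxzzzxx, UU$)
  ε-move, top U: go to q_0, push ε → (q_0, zxxzzzxx, U$)
  read z, top U: go to q_1, push UU → (q_1, xxzzzxx, UU$)
  ε-move, top U: go to q_0, push ε → (q_0, xxzzzxx, U$)
  read x, top U: go to q_2, push UU → (q_2, xzzzxx, UU$)
  read x, top U: go to q_1, push UU → (q_1, zzzxx, UUU$)
  ε-move, top U: go to q_0, push ε → (q_0, zzzxx, UU$)
  read z, top U: go to q_1, push UU → (q_1, zzxx, UUU$)
  ε-move, top U: go to q_0, push ε → (q_0, zzxx, UU$)
  read z, top U: go to q_1, push UU → (q_1, zxx, UUU$)
  ε-move, top U: go to q_0, push ε → (q_0, zxx, UU$)
  read z, top U: go to q_1, push UU → (q_1, xx, UUU$)
  ε-move, top U: go to q_0, push ε → (q_0, xx, UU$)
  read x, top U: go to q_2, push UU → (q_2, x, UUU$)
  read x, top U: go to q_1, push UU → (q_1, ε, UUUU$)
  ε-move, top U: go to q_0, push ε → (q_0, ε, UUU$)
All input consumed in state q_0 with stack UUU$.

UUU$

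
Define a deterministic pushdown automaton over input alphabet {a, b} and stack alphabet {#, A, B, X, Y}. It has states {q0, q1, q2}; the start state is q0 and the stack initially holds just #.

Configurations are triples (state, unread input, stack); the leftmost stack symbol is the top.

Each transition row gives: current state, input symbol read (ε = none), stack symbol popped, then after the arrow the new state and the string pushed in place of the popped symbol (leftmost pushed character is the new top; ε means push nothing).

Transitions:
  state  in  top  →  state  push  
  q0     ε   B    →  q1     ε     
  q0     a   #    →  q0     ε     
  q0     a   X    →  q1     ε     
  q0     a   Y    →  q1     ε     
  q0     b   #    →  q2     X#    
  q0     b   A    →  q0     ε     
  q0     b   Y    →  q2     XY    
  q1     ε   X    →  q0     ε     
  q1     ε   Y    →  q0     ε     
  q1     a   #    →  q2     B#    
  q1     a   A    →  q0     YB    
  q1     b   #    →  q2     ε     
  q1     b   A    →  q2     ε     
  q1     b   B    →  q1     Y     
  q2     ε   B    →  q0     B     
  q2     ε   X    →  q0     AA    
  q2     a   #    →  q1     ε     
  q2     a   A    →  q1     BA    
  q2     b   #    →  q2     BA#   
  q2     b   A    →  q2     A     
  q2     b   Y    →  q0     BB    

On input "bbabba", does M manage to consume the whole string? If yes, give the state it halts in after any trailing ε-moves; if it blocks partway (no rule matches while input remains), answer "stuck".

stuck

(q0, bbabba, #)
  read b, top #: go to q2, push X# → (q2, babba, X#)
  ε-move, top X: go to q0, push AA → (q0, babba, AA#)
  read b, top A: go to q0, push ε → (q0, abba, A#)
No transition for (q0, a, top A); M blocks with input abba remaining.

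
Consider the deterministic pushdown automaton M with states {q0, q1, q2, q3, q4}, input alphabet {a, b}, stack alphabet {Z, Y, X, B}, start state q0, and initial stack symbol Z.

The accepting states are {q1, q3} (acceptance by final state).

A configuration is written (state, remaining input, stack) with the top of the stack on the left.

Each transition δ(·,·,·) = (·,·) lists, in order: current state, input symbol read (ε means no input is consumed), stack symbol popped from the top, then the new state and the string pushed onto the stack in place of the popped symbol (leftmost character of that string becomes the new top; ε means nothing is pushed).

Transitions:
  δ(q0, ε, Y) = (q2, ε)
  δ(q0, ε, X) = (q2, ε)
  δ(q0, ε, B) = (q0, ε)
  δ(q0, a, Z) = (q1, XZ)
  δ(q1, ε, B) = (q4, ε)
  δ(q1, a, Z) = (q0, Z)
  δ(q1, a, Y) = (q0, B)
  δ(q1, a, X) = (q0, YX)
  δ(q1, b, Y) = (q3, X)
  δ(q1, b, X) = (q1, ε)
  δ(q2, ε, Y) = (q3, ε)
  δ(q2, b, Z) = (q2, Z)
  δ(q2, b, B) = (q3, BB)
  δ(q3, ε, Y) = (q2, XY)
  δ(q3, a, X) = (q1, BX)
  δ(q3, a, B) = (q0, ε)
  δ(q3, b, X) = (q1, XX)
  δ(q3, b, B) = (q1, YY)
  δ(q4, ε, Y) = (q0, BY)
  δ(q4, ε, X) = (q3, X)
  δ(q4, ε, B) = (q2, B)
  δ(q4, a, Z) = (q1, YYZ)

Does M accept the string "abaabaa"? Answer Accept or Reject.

Accept

(q0, abaabaa, Z) ⊢ (q1, baabaa, XZ) ⊢ (q1, aabaa, Z) ⊢ (q0, abaa, Z) ⊢ (q1, baa, XZ) ⊢ (q1, aa, Z) ⊢ (q0, a, Z) ⊢ (q1, ε, XZ)
All input consumed; state q1 ∈ F.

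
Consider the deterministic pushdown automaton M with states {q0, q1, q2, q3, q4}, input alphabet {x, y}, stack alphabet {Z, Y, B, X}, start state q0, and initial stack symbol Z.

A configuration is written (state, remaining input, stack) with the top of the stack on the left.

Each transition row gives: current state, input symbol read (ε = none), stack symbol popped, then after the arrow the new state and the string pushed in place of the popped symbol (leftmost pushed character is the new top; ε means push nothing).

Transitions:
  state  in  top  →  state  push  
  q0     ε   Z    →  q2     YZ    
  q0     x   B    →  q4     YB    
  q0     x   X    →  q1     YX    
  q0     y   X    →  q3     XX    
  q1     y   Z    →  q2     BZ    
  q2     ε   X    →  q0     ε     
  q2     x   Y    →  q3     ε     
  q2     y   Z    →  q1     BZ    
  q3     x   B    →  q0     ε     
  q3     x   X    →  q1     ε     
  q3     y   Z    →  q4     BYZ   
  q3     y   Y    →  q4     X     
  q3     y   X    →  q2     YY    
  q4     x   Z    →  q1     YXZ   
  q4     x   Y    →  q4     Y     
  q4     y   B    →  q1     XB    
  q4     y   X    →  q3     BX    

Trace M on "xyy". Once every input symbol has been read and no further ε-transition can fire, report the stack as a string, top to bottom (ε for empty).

(q0, xyy, Z)
  ε-move, top Z: go to q2, push YZ → (q2, xyy, YZ)
  read x, top Y: go to q3, push ε → (q3, yy, Z)
  read y, top Z: go to q4, push BYZ → (q4, y, BYZ)
  read y, top B: go to q1, push XB → (q1, ε, XBYZ)
All input consumed in state q1 with stack XBYZ.

XBYZ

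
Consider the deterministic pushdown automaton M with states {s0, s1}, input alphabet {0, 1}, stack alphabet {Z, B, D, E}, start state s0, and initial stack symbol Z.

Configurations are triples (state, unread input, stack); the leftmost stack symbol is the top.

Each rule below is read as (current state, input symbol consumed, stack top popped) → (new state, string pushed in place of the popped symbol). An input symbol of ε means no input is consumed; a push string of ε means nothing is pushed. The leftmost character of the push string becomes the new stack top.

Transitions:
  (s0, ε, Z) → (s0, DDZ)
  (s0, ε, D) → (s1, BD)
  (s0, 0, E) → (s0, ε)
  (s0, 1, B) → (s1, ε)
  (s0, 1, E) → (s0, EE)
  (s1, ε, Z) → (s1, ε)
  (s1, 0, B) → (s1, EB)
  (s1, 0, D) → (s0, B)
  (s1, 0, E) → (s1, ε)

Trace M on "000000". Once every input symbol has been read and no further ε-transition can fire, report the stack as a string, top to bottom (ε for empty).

(s0, 000000, Z) ⊢ (s0, 000000, DDZ) ⊢ (s1, 000000, BDDZ) ⊢ (s1, 00000, EBDDZ) ⊢ (s1, 0000, BDDZ) ⊢ (s1, 000, EBDDZ) ⊢ (s1, 00, BDDZ) ⊢ (s1, 0, EBDDZ) ⊢ (s1, ε, BDDZ)
All input consumed in state s1 with stack BDDZ.

BDDZ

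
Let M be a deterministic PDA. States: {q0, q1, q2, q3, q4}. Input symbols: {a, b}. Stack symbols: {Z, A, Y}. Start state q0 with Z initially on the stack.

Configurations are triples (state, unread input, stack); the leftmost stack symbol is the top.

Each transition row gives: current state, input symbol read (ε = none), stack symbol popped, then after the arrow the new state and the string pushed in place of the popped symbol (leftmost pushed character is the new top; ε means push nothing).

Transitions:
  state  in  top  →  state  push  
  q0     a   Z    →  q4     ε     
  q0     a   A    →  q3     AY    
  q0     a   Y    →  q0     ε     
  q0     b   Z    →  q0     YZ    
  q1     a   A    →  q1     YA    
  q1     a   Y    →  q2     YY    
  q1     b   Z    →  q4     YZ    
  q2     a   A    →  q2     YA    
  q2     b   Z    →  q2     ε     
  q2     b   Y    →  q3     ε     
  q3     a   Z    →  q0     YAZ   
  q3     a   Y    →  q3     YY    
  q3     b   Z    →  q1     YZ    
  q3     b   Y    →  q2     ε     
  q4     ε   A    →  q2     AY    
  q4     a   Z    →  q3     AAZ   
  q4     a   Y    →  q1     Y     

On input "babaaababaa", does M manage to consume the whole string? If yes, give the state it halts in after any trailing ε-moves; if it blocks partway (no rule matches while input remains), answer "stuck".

stuck

(q0, babaaababaa, Z)
  read b, top Z: go to q0, push YZ → (q0, abaaababaa, YZ)
  read a, top Y: go to q0, push ε → (q0, baaababaa, Z)
  read b, top Z: go to q0, push YZ → (q0, aaababaa, YZ)
  read a, top Y: go to q0, push ε → (q0, aababaa, Z)
  read a, top Z: go to q4, push ε → (q4, ababaa, ε)
No transition for (q4, a, top ε); M blocks with input ababaa remaining.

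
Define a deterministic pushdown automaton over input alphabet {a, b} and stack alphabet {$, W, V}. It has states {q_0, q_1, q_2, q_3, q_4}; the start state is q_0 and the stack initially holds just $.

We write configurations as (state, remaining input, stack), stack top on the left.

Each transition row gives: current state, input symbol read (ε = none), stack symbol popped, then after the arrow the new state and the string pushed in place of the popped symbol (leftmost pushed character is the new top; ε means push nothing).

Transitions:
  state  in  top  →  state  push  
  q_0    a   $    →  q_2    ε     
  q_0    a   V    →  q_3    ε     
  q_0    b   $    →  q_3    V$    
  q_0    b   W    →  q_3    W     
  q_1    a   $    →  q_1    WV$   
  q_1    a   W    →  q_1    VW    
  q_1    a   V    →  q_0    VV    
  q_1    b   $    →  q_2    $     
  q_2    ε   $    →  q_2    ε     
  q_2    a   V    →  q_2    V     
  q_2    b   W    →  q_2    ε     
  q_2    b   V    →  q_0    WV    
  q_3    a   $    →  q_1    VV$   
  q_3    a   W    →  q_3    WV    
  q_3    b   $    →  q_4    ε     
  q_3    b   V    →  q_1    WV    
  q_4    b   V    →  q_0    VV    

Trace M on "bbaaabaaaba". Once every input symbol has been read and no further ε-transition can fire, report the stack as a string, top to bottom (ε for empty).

(q_0, bbaaabaaaba, $)
  read b, top $: go to q_3, push V$ → (q_3, baaabaaaba, V$)
  read b, top V: go to q_1, push WV → (q_1, aaabaaaba, WV$)
  read a, top W: go to q_1, push VW → (q_1, aabaaaba, VWV$)
  read a, top V: go to q_0, push VV → (q_0, abaaaba, VVWV$)
  read a, top V: go to q_3, push ε → (q_3, baaaba, VWV$)
  read b, top V: go to q_1, push WV → (q_1, aaaba, WVWV$)
  read a, top W: go to q_1, push VW → (q_1, aaba, VWVWV$)
  read a, top V: go to q_0, push VV → (q_0, aba, VVWVWV$)
  read a, top V: go to q_3, push ε → (q_3, ba, VWVWV$)
  read b, top V: go to q_1, push WV → (q_1, a, WVWVWV$)
  read a, top W: go to q_1, push VW → (q_1, ε, VWVWVWV$)
All input consumed in state q_1 with stack VWVWVWV$.

VWVWVWV$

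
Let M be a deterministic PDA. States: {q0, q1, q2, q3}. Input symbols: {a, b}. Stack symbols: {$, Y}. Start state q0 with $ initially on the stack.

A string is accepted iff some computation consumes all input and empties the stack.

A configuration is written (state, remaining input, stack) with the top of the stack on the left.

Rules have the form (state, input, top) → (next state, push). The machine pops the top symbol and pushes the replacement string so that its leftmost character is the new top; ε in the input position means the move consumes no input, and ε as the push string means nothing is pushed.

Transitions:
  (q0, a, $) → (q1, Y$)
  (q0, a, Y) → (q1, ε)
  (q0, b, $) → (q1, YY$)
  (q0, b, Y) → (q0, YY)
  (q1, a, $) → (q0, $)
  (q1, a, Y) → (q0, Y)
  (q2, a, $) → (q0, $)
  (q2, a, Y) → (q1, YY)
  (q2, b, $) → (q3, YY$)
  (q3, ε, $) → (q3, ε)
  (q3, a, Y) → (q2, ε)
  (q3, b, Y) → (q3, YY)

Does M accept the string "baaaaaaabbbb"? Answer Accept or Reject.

Reject

(q0, baaaaaaabbbb, $)
  read b, top $: go to q1, push YY$ → (q1, aaaaaaabbbb, YY$)
  read a, top Y: go to q0, push Y → (q0, aaaaaabbbb, YY$)
  read a, top Y: go to q1, push ε → (q1, aaaaabbbb, Y$)
  read a, top Y: go to q0, push Y → (q0, aaaabbbb, Y$)
  read a, top Y: go to q1, push ε → (q1, aaabbbb, $)
  read a, top $: go to q0, push $ → (q0, aabbbb, $)
  read a, top $: go to q1, push Y$ → (q1, abbbb, Y$)
  read a, top Y: go to q0, push Y → (q0, bbbb, Y$)
  read b, top Y: go to q0, push YY → (q0, bbb, YY$)
  read b, top Y: go to q0, push YY → (q0, bb, YYY$)
  read b, top Y: go to q0, push YY → (q0, b, YYYY$)
  read b, top Y: go to q0, push YY → (q0, ε, YYYYY$)
All input consumed; stack is YYYYY$, not empty, and no further ε-move applies.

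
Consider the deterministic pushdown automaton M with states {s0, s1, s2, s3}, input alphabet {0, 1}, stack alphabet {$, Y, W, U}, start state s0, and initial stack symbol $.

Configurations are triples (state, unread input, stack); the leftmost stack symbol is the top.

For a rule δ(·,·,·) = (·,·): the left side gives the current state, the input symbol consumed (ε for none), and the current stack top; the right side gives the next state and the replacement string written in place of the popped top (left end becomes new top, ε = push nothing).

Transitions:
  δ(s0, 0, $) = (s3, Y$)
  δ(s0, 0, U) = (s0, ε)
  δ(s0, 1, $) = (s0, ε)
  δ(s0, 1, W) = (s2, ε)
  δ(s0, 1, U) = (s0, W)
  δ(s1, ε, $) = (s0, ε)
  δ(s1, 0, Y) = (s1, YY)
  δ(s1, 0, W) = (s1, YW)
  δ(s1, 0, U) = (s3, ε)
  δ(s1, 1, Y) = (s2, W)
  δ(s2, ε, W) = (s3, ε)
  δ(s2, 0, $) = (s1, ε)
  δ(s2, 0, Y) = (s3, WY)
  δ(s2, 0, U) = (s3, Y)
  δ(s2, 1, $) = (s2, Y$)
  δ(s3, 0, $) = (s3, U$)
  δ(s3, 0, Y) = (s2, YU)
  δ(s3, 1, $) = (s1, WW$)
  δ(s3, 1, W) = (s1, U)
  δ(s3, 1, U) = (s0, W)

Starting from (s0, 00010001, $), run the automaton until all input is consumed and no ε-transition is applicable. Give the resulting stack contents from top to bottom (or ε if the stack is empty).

(s0, 00010001, $) ⊢ (s3, 0010001, Y$) ⊢ (s2, 010001, YU$) ⊢ (s3, 10001, WYU$) ⊢ (s1, 0001, UYU$) ⊢ (s3, 001, YU$) ⊢ (s2, 01, YUU$) ⊢ (s3, 1, WYUU$) ⊢ (s1, ε, UYUU$)
All input consumed in state s1 with stack UYUU$.

UYUU$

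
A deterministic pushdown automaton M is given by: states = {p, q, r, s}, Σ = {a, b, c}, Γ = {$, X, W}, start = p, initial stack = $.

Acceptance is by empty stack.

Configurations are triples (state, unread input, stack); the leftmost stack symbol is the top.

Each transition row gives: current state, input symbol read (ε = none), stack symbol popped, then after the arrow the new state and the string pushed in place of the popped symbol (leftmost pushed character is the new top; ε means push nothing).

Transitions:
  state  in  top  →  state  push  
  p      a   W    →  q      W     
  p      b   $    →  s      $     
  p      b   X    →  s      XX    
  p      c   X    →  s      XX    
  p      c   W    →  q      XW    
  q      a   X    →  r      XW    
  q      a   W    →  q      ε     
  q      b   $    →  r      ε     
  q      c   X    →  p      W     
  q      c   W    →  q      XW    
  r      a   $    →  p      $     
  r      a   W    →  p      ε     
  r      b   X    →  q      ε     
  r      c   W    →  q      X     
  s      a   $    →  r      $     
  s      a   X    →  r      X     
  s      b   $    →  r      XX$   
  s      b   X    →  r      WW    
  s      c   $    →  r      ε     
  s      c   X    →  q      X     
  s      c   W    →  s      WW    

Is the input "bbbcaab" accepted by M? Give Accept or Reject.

(p, bbbcaab, $)
  read b, top $: go to s, push $ → (s, bbcaab, $)
  read b, top $: go to r, push XX$ → (r, bcaab, XX$)
  read b, top X: go to q, push ε → (q, caab, X$)
  read c, top X: go to p, push W → (p, aab, W$)
  read a, top W: go to q, push W → (q, ab, W$)
  read a, top W: go to q, push ε → (q, b, $)
  read b, top $: go to r, push ε → (r, ε, ε)
All input consumed and the stack is empty.

Accept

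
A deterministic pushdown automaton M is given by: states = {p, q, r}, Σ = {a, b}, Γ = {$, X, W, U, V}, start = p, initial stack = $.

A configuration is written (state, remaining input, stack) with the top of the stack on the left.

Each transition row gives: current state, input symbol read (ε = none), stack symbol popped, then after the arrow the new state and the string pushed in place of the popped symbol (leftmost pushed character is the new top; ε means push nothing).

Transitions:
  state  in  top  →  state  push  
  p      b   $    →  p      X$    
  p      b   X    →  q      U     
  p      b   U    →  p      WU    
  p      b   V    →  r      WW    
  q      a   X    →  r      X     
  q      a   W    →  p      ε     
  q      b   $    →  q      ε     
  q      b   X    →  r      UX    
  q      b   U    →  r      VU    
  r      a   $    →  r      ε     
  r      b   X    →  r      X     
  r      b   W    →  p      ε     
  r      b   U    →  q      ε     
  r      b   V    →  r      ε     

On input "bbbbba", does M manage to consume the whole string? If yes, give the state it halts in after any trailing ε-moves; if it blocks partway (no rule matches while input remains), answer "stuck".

stuck

(p, bbbbba, $)
  read b, top $: go to p, push X$ → (p, bbbba, X$)
  read b, top X: go to q, push U → (q, bbba, U$)
  read b, top U: go to r, push VU → (r, bba, VU$)
  read b, top V: go to r, push ε → (r, ba, U$)
  read b, top U: go to q, push ε → (q, a, $)
No transition for (q, a, top $); M blocks with input a remaining.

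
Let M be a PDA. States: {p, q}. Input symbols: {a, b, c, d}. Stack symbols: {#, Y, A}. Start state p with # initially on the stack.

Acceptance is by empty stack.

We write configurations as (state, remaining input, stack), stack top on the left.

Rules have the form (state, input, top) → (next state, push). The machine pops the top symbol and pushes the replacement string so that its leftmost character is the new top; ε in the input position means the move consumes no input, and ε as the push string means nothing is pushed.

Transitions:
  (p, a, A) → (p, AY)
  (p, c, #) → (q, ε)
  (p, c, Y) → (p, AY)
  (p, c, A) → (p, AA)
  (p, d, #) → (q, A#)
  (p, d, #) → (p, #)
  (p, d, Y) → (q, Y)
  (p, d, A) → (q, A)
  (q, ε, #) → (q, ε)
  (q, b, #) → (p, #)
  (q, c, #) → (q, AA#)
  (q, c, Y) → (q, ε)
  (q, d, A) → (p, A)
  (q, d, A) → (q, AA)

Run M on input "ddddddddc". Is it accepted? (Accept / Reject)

Accept

One accepting computation: (p, ddddddddc, #) ⊢ (p, dddddddc, #) ⊢ (p, ddddddc, #) ⊢ (p, dddddc, #) ⊢ (p, ddddc, #) ⊢ (p, dddc, #) ⊢ (p, ddc, #) ⊢ (p, dc, #) ⊢ (p, c, #) ⊢ (q, ε, ε)
All input consumed and the stack is empty.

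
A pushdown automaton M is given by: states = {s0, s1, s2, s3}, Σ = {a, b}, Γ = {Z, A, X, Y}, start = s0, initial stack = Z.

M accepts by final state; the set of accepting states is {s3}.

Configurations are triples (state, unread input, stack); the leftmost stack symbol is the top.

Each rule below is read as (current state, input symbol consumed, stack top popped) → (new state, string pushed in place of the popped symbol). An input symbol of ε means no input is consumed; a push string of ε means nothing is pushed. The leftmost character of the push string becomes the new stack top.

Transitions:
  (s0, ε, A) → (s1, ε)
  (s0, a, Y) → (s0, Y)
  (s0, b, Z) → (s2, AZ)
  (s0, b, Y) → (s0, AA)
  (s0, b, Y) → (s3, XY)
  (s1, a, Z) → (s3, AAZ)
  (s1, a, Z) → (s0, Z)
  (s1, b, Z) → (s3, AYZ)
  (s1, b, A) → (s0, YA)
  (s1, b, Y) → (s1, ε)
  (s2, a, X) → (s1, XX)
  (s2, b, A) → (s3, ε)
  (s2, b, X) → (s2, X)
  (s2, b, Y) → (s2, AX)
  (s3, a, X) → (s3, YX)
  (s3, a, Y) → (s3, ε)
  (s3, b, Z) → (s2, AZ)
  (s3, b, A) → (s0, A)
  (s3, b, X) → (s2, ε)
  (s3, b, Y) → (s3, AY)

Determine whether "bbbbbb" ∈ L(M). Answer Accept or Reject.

One accepting computation: (s0, bbbbbb, Z) ⊢ (s2, bbbbb, AZ) ⊢ (s3, bbbb, Z) ⊢ (s2, bbb, AZ) ⊢ (s3, bb, Z) ⊢ (s2, b, AZ) ⊢ (s3, ε, Z)
All input consumed and state s3 ∈ F.

Accept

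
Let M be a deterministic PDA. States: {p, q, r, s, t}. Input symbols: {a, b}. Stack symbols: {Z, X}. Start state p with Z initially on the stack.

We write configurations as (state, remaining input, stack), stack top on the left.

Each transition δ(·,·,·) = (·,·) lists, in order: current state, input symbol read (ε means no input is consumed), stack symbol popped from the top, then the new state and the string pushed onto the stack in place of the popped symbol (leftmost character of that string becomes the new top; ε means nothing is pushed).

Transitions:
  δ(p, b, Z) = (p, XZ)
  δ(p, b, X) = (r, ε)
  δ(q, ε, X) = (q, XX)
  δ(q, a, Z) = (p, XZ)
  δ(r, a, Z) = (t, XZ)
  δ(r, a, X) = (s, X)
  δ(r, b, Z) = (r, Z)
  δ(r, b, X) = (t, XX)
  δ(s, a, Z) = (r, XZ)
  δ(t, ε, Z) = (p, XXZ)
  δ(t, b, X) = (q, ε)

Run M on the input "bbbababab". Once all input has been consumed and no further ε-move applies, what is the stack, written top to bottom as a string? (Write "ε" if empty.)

Z

(p, bbbababab, Z)
  read b, top Z: go to p, push XZ → (p, bbababab, XZ)
  read b, top X: go to r, push ε → (r, bababab, Z)
  read b, top Z: go to r, push Z → (r, ababab, Z)
  read a, top Z: go to t, push XZ → (t, babab, XZ)
  read b, top X: go to q, push ε → (q, abab, Z)
  read a, top Z: go to p, push XZ → (p, bab, XZ)
  read b, top X: go to r, push ε → (r, ab, Z)
  read a, top Z: go to t, push XZ → (t, b, XZ)
  read b, top X: go to q, push ε → (q, ε, Z)
All input consumed in state q with stack Z.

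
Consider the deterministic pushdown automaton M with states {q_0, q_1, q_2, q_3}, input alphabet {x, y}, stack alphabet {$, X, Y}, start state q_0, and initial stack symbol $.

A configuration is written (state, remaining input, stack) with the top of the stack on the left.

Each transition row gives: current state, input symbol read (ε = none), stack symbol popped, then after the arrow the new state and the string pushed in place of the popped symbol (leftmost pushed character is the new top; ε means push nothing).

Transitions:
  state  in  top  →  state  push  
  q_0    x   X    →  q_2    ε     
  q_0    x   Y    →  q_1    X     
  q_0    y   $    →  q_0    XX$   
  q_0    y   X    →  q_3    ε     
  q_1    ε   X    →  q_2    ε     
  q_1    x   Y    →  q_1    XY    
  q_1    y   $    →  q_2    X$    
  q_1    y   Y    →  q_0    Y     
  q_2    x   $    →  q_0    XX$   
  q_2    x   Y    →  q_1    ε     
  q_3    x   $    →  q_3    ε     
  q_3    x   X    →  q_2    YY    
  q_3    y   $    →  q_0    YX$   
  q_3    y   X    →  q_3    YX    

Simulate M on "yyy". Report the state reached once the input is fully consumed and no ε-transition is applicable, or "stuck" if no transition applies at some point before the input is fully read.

q_3

(q_0, yyy, $)
  read y, top $: go to q_0, push XX$ → (q_0, yy, XX$)
  read y, top X: go to q_3, push ε → (q_3, y, X$)
  read y, top X: go to q_3, push YX → (q_3, ε, YX$)
All input consumed; M is in state q_3.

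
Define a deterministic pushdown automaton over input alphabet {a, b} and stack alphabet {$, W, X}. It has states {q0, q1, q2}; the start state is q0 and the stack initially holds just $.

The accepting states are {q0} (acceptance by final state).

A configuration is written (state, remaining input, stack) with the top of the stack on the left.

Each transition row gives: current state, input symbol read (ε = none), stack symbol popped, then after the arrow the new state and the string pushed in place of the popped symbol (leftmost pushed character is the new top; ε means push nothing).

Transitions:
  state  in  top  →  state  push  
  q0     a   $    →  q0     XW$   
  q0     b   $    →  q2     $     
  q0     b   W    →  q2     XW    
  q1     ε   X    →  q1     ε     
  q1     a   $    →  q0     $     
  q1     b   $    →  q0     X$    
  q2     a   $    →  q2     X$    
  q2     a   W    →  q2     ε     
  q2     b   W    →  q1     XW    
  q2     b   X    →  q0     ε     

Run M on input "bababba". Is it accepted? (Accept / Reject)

Reject

(q0, bababba, $) ⊢ (q2, ababba, $) ⊢ (q2, babba, X$) ⊢ (q0, abba, $) ⊢ (q0, bba, XW$)
No transition applies at (q0, bba, XW$); input not fully consumed.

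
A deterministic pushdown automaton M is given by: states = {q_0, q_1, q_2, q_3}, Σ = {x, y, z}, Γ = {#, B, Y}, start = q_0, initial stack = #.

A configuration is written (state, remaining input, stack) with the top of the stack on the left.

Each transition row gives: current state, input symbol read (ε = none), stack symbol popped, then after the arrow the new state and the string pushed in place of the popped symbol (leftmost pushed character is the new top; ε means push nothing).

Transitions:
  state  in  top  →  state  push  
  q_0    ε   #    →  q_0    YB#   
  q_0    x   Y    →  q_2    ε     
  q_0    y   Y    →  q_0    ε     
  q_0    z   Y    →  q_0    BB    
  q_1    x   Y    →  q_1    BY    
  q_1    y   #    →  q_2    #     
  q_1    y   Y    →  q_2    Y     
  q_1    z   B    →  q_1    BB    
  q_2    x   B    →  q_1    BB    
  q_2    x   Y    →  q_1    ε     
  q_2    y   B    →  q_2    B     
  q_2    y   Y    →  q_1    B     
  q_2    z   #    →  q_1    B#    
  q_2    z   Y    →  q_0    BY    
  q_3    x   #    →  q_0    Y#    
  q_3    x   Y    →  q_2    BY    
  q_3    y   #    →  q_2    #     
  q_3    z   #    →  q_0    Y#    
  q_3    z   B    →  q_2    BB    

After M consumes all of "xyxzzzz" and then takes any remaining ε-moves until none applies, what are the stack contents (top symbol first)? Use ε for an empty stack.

BBBBBB#

(q_0, xyxzzzz, #)
  ε-move, top #: go to q_0, push YB# → (q_0, xyxzzzz, YB#)
  read x, top Y: go to q_2, push ε → (q_2, yxzzzz, B#)
  read y, top B: go to q_2, push B → (q_2, xzzzz, B#)
  read x, top B: go to q_1, push BB → (q_1, zzzz, BB#)
  read z, top B: go to q_1, push BB → (q_1, zzz, BBB#)
  read z, top B: go to q_1, push BB → (q_1, zz, BBBB#)
  read z, top B: go to q_1, push BB → (q_1, z, BBBBB#)
  read z, top B: go to q_1, push BB → (q_1, ε, BBBBBB#)
All input consumed in state q_1 with stack BBBBBB#.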